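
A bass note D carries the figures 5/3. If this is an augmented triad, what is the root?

D

The figures 5/3 mean the root of the chord is in the bass. If D is the root of an augmented triad, the root is D (chord tones D–F#–A#).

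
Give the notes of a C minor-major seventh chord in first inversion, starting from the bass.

Eb, G, B, C

Spelling C minor-major seventh: C–Eb–G–B. In first inversion the third is bass, giving Eb, G, B, C from the bottom.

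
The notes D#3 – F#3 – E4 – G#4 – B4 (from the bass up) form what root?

E

Reordering D#, F#, E, G#, B into stacked thirds gives E–G#–B–D#–F#; the bottom of that stack, E, is the root.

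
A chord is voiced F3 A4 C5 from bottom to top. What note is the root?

F

The distinct letter names are F, A, C. Arranged as a stack of thirds they read F–A–C, so F is the root (an F major triad).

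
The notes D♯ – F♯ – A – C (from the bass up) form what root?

D#

D#, F#, A, C are the tones of a D# diminished seventh chord (D#–F#–A–C), making D# the root.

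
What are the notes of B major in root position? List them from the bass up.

Spelling B major: B–D#–F#. In root position the root is bass, giving B, D#, F# from the bottom.

B, D#, F#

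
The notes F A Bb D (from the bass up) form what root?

F, A, Bb, D are the tones of a Bb major seventh chord (Bb–D–F–A), making Bb the root.

Bb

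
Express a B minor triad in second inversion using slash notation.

Second inversion of B minor has the fifth (F#) in the bass. As a slash chord: Bm/F#.

Bm/F#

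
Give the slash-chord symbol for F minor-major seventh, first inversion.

First inversion of F minor-major seventh has the third (Ab) in the bass. As a slash chord: Fm(maj7)/Ab.

Fm(maj7)/Ab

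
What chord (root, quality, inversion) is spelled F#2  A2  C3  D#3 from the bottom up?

The pitch classes F#, A, C, D# arrange in thirds as D#–F#–A–C: a D# diminished seventh chord.
F# is the third of D# diminished seventh; third in the bass means first inversion (figured bass 6/5).

D# diminished seventh, first inversion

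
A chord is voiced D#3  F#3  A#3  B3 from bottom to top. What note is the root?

Reordering D#, F#, A#, B into stacked thirds gives B–D#–F#–A#; the bottom of that stack, B, is the root.

B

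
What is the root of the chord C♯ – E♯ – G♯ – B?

C#

Reordering C#, E#, G#, B into stacked thirds gives C#–E#–G#–B; the bottom of that stack, C#, is the root.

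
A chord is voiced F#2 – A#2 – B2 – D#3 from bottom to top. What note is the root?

The distinct letter names are F#, A#, B, D#. Arranged as a stack of thirds they read B–D#–F#–A#, so B is the root (a B major seventh chord).

B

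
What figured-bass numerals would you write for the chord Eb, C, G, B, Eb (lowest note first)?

The notes Eb, C, G, B stack in thirds as C–Eb–G–B — a C minor-major seventh chord. The bass Eb is the third, so this is first inversion: figured 6/5.

6/5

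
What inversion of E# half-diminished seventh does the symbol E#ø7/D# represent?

third inversion

E#ø7/D# means E# half-diminished seventh with D# in the bass. D# is the seventh of E# half-diminished seventh (E#–G#–B–D#), so this is third inversion.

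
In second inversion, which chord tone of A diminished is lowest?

Eb

The fifth of A diminished (A–C–Eb) is Eb; that is the bass in second inversion.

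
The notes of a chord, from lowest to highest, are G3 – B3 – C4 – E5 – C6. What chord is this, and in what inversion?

C major seventh, second inversion

Reducing to letter names: G, B, C, E. These stack in thirds as C–E–G–B — a C major seventh chord.
The lowest note is G, the fifth of the chord, so this is second inversion (figured bass 4/3).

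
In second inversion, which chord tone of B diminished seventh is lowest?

F

In second inversion the fifth is lowest. For B diminished seventh (B–D–F–Ab) that is F.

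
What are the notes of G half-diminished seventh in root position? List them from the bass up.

The chord tones are G–Bb–Db–F. With the root (G) lowest for root position: G, Bb, Db, F.

G, Bb, Db, F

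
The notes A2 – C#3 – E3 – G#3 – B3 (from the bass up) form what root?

The distinct letter names are A, C#, E, G#, B. Arranged as a stack of thirds they read A–C#–E–G#–B, so A is the root (an A major ninth chord).

A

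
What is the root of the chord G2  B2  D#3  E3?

The distinct letter names are G, B, D#, E. Arranged as a stack of thirds they read E–G–B–D#, so E is the root (an E minor-major seventh chord).

E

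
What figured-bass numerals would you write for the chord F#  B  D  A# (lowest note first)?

4/3

The notes F#, B, D, A# stack in thirds as B–D–F#–A# — a B minor-major seventh chord. The bass F# is the fifth, so this is second inversion: figured 4/3.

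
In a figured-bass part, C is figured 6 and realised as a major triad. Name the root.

Ab

The figures 6 mean the third of the chord is in the bass. If C is the third of a major triad, the root is Ab (chord tones Ab–C–Eb).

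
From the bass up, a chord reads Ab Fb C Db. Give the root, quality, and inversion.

The pitch classes Ab, Fb, C, Db arrange in thirds as Db–Fb–Ab–C: a Db minor-major seventh chord.
With the fifth (Ab) in the bass, the chord is in second inversion (figured bass 4/3).

Db minor-major seventh, second inversion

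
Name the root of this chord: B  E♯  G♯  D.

Reordering B, E#, G#, D into stacked thirds gives E#–G#–B–D; the bottom of that stack, E#, is the root.

E#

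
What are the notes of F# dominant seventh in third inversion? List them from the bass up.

E, F#, A#, C#

F# dominant seventh is F#–A#–C#–E. Third inversion puts the seventh (E) in the bass, with the remaining tones above: E, F#, A#, C#.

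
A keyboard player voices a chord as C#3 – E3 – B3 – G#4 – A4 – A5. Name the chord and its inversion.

A major ninth, first inversion

Reducing to letter names: C#, E, B, G#, A. These stack in thirds as A–C#–E–G#–B — an A major ninth chord.
The lowest note is C#, the third of the chord, so this is first inversion.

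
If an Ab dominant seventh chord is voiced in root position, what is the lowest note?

The root of Ab dominant seventh (Ab–C–Eb–Gb) is Ab; that is the bass in root position.

Ab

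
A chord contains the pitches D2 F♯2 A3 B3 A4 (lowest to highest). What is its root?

B

Reordering D, F#, A, B into stacked thirds gives B–D–F#–A; the bottom of that stack, B, is the root.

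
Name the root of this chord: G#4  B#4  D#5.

The distinct letter names are G#, B#, D#. Arranged as a stack of thirds they read G#–B#–D#, so G# is the root (a G# major triad).

G#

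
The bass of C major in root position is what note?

In root position the root is lowest. For C major (C–E–G) that is C.

C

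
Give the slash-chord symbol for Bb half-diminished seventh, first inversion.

First inversion of Bb half-diminished seventh has the third (Db) in the bass. As a slash chord: Bbø7/Db.

Bbø7/Db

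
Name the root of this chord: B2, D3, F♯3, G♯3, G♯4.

G#

B, D, F#, G# are the tones of a G# half-diminished seventh chord (G#–B–D–F#), making G# the root.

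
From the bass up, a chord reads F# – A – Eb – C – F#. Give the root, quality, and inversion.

The distinct note names are F#, A, Eb, C. Stacked in thirds they read F#–A–C–Eb, which is a diminished seventh chord on F#.
The lowest note is F#, the root of the chord, so this is root position (figured bass 7).

F# diminished seventh, root position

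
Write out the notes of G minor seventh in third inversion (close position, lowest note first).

F, G, Bb, D

The chord tones are G–Bb–D–F. With the seventh (F) lowest for third inversion: F, G, Bb, D.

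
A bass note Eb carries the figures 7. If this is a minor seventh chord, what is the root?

Eb

The figures 7 mean the root of the chord is in the bass. If Eb is the root of a minor seventh chord, the root is Eb (chord tones Eb–Gb–Bb–Db).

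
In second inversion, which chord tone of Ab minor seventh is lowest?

The fifth of Ab minor seventh (Ab–Cb–Eb–Gb) is Eb; that is the bass in second inversion.

Eb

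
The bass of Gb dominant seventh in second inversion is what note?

In second inversion the fifth is lowest. For Gb dominant seventh (Gb–Bb–Db–Fb) that is Db.

Db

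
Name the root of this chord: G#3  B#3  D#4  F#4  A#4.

G#, B#, D#, F#, A# are the tones of a G# dominant ninth chord (G#–B#–D#–F#–A#), making G# the root.

G#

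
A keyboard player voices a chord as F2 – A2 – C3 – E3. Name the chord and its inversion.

Reducing to letter names: F, A, C, E. These stack in thirds as F–A–C–E — an F major seventh chord.
The lowest note is F, the root of the chord, so this is root position (figured bass 7).

F major seventh, root position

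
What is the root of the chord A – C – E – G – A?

A

A, C, E, G are the tones of an A minor seventh chord (A–C–E–G), making A the root.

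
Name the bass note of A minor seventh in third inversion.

G

A minor seventh is A–C–E–G. Third inversion places the seventh in the bass: G.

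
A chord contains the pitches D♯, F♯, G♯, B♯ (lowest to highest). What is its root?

Reordering D#, F#, G#, B# into stacked thirds gives G#–B#–D#–F#; the bottom of that stack, G#, is the root.

G#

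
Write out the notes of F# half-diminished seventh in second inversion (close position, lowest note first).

C, E, F#, A

The chord tones are F#–A–C–E. With the fifth (C) lowest for second inversion: C, E, F#, A.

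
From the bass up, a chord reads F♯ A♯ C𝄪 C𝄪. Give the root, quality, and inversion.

The distinct note names are F#, A#, C##. Stacked in thirds they read F#–A#–C##, which is an augmented triad on F#.
With the root (F#) in the bass, the chord is in root position (figured bass 5/3).

F# augmented, root position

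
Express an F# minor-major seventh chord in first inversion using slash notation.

F#m(maj7)/A

First inversion of F# minor-major seventh has the third (A) in the bass. As a slash chord: F#m(maj7)/A.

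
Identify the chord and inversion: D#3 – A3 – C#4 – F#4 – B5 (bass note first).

B dominant ninth, first inversion

The distinct note names are D#, A, C#, F#, B. Stacked in thirds they read B–D#–F#–A–C#, which is a dominant ninth chord on B.
D# is the third of B dominant ninth; third in the bass means first inversion.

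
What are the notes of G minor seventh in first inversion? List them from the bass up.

Spelling G minor seventh: G–Bb–D–F. In first inversion the third is bass, giving Bb, D, F, G from the bottom.

Bb, D, F, G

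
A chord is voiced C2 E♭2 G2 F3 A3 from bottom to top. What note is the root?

F

C, Eb, G, F, A are the tones of an F dominant ninth chord (F–A–C–Eb–G), making F the root.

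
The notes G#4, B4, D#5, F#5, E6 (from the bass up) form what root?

The distinct letter names are G#, B, D#, F#, E. Arranged as a stack of thirds they read E–G#–B–D#–F#, so E is the root (an E major ninth chord).

E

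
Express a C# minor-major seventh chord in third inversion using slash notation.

C#m(maj7)/B#

Third inversion of C# minor-major seventh has the seventh (B#) in the bass. As a slash chord: C#m(maj7)/B#.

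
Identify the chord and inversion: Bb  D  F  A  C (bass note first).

The distinct note names are Bb, D, F, A, C. Stacked in thirds they read Bb–D–F–A–C, which is a major ninth chord on Bb.
With the root (Bb) in the bass, the chord is in root position.

Bb major ninth, root position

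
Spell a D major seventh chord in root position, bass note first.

D, F#, A, C#

The chord tones are D–F#–A–C#. With the root (D) lowest for root position: D, F#, A, C#.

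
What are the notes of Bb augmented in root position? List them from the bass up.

Bb, D, F#

Bb augmented is Bb–D–F#. Root position puts the root (Bb) in the bass, with the remaining tones above: Bb, D, F#.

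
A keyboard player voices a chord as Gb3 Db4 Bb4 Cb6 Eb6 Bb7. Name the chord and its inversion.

The pitch classes Gb, Db, Bb, Cb, Eb arrange in thirds as Cb–Eb–Gb–Bb–Db: a Cb major ninth chord.
With the fifth (Gb) in the bass, the chord is in second inversion.

Cb major ninth, second inversion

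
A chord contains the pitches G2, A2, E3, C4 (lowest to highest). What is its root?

G, A, E, C are the tones of an A minor seventh chord (A–C–E–G), making A the root.

A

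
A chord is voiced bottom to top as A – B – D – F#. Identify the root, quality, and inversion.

The distinct note names are A, B, D, F#. Stacked in thirds they read B–D–F#–A, which is a minor seventh chord on B.
The lowest note is A, the seventh of the chord, so this is third inversion (figured bass 4/2).

B minor seventh, third inversion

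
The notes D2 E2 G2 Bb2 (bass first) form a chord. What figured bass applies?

4/2

The notes D, E, G, Bb stack in thirds as E–G–Bb–D — an E half-diminished seventh chord. The bass D is the seventh, so this is third inversion: figured 4/2.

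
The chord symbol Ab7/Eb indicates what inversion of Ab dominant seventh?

Ab7/Eb means Ab dominant seventh with Eb in the bass. Eb is the fifth of Ab dominant seventh (Ab–C–Eb–Gb), so this is second inversion.

second inversion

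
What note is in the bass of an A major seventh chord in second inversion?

The fifth of A major seventh (A–C#–E–G#) is E; that is the bass in second inversion.

E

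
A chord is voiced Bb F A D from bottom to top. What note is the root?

Bb

The distinct letter names are Bb, F, A, D. Arranged as a stack of thirds they read Bb–D–F–A, so Bb is the root (a Bb major seventh chord).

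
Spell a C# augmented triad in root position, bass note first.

C#, E#, G##

Spelling C# augmented: C#–E#–G##. In root position the root is bass, giving C#, E#, G## from the bottom.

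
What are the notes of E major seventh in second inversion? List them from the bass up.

The chord tones are E–G#–B–D#. With the fifth (B) lowest for second inversion: B, D#, E, G#.

B, D#, E, G#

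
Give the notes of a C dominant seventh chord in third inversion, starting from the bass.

Bb, C, E, G

Spelling C dominant seventh: C–E–G–Bb. In third inversion the seventh is bass, giving Bb, C, E, G from the bottom.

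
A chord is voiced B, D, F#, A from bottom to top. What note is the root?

B

Reordering B, D, F#, A into stacked thirds gives B–D–F#–A; the bottom of that stack, B, is the root.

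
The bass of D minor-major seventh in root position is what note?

D

The root of D minor-major seventh (D–F–A–C#) is D; that is the bass in root position.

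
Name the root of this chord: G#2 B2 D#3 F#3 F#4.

G#, B, D#, F# are the tones of a G# minor seventh chord (G#–B–D#–F#), making G# the root.

G#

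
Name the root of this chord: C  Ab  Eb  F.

C, Ab, Eb, F are the tones of an F minor seventh chord (F–Ab–C–Eb), making F the root.

F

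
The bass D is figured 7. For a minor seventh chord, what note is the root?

The figures 7 mean the root of the chord is in the bass. If D is the root of a minor seventh chord, the root is D (chord tones D–F–A–C).

D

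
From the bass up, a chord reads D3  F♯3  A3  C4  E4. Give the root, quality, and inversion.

D dominant ninth, root position

Reducing to letter names: D, F#, A, C, E. These stack in thirds as D–F#–A–C–E — a D dominant ninth chord.
The lowest note is D, the root of the chord, so this is root position.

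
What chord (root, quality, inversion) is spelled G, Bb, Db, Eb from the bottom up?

Eb dominant seventh, first inversion

The distinct note names are G, Bb, Db, Eb. Stacked in thirds they read Eb–G–Bb–Db, which is a dominant seventh chord on Eb.
The lowest note is G, the third of the chord, so this is first inversion (figured bass 6/5).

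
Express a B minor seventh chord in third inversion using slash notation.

Third inversion of B minor seventh has the seventh (A) in the bass. As a slash chord: Bm7/A.

Bm7/A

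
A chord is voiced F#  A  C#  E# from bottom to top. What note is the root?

F#

Reordering F#, A, C#, E# into stacked thirds gives F#–A–C#–E#; the bottom of that stack, F#, is the root.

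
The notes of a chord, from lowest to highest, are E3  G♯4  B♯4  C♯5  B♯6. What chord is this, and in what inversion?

Reducing to letter names: E, G#, B#, C#. These stack in thirds as C#–E–G#–B# — a C# minor-major seventh chord.
E is the third of C# minor-major seventh; third in the bass means first inversion (figured bass 6/5).

C# minor-major seventh, first inversion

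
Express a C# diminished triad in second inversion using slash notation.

Second inversion of C# diminished has the fifth (G) in the bass. As a slash chord: C#dim/G.

C#dim/G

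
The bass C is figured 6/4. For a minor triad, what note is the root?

The figures 6/4 mean the fifth of the chord is in the bass. If C is the fifth of a minor triad, the root is F (chord tones F–Ab–C).

F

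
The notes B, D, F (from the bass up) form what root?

B, D, F are the tones of a B diminished triad (B–D–F), making B the root.

B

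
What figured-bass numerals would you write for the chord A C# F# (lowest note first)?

6

The notes A, C#, F# stack in thirds as F#–A–C# — an F# minor triad. The bass A is the third, so this is first inversion: figured 6.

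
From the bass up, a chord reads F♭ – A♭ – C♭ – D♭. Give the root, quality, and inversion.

Db minor seventh, first inversion

Reducing to letter names: Fb, Ab, Cb, Db. These stack in thirds as Db–Fb–Ab–Cb — a Db minor seventh chord.
Fb is the third of Db minor seventh; third in the bass means first inversion (figured bass 6/5).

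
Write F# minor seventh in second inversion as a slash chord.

F#m7/C#

Second inversion of F# minor seventh has the fifth (C#) in the bass. As a slash chord: F#m7/C#.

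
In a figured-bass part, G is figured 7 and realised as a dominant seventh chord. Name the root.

G

The figures 7 mean the root of the chord is in the bass. If G is the root of a dominant seventh chord, the root is G (chord tones G–B–D–F).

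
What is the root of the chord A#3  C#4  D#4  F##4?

D#

The distinct letter names are A#, C#, D#, F##. Arranged as a stack of thirds they read D#–F##–A#–C#, so D# is the root (a D# dominant seventh chord).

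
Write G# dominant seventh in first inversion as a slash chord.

First inversion of G# dominant seventh has the third (B#) in the bass. As a slash chord: G#7/B#.

G#7/B#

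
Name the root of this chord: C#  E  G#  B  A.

Reordering C#, E, G#, B, A into stacked thirds gives A–C#–E–G#–B; the bottom of that stack, A, is the root.

A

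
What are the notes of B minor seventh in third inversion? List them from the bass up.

B minor seventh is B–D–F#–A. Third inversion puts the seventh (A) in the bass, with the remaining tones above: A, B, D, F#.

A, B, D, F#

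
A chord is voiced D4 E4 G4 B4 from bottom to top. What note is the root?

D, E, G, B are the tones of an E minor seventh chord (E–G–B–D), making E the root.

E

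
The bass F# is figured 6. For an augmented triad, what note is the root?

D

The figures 6 mean the third of the chord is in the bass. If F# is the third of an augmented triad, the root is D (chord tones D–F#–A#).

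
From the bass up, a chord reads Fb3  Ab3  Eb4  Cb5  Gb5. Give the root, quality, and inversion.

The pitch classes Fb, Ab, Eb, Cb, Gb arrange in thirds as Fb–Ab–Cb–Eb–Gb: an Fb major ninth chord.
With the root (Fb) in the bass, the chord is in root position.

Fb major ninth, root position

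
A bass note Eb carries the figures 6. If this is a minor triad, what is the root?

The figures 6 mean the third of the chord is in the bass. If Eb is the third of a minor triad, the root is C (chord tones C–Eb–G).

C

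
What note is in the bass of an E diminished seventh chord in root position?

In root position the root is lowest. For E diminished seventh (E–G–Bb–Db) that is E.

E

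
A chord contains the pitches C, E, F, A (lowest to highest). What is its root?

F

C, E, F, A are the tones of an F major seventh chord (F–A–C–E), making F the root.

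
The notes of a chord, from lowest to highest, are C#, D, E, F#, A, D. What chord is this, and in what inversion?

Reducing to letter names: C#, D, E, F#, A. These stack in thirds as D–F#–A–C#–E — a D major ninth chord.
C# is the seventh of D major ninth; seventh in the bass means third inversion.

D major ninth, third inversion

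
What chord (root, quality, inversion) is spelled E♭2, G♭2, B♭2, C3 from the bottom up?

Reducing to letter names: Eb, Gb, Bb, C. These stack in thirds as C–Eb–Gb–Bb — a C half-diminished seventh chord.
The lowest note is Eb, the third of the chord, so this is first inversion (figured bass 6/5).

C half-diminished seventh, first inversion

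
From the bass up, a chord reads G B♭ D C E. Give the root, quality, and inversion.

C dominant ninth, second inversion

Reducing to letter names: G, Bb, D, C, E. These stack in thirds as C–E–G–Bb–D — a C dominant ninth chord.
With the fifth (G) in the bass, the chord is in second inversion.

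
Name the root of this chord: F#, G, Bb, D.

Reordering F#, G, Bb, D into stacked thirds gives G–Bb–D–F#; the bottom of that stack, G, is the root.

G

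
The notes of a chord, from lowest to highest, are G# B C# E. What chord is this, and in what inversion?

The pitch classes G#, B, C#, E arrange in thirds as C#–E–G#–B: a C# minor seventh chord.
With the fifth (G#) in the bass, the chord is in second inversion (figured bass 4/3).

C# minor seventh, second inversion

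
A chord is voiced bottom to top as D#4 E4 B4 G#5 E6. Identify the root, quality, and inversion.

The distinct note names are D#, E, B, G#. Stacked in thirds they read E–G#–B–D#, which is a major seventh chord on E.
The lowest note is D#, the seventh of the chord, so this is third inversion (figured bass 4/2).

E major seventh, third inversion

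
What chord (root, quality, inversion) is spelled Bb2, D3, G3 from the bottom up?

G minor, first inversion

Reducing to letter names: Bb, D, G. These stack in thirds as G–Bb–D — a G minor triad.
With the third (Bb) in the bass, the chord is in first inversion (figured bass 6).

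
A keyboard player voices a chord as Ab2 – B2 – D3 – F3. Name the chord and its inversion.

Reducing to letter names: Ab, B, D, F. These stack in thirds as B–D–F–Ab — a B diminished seventh chord.
With the seventh (Ab) in the bass, the chord is in third inversion (figured bass 4/2).

B diminished seventh, third inversion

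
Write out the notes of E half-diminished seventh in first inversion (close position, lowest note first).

G, Bb, D, E

The chord tones are E–G–Bb–D. With the third (G) lowest for first inversion: G, Bb, D, E.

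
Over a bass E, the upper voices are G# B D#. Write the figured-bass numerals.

7

The notes E, G#, B, D# stack in thirds as E–G#–B–D# — an E major seventh chord. The bass E is the root, so this is root position: figured 7.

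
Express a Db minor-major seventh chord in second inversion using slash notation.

Dbm(maj7)/Ab

Second inversion of Db minor-major seventh has the fifth (Ab) in the bass. As a slash chord: Dbm(maj7)/Ab.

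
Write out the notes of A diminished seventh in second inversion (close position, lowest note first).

Eb, Gb, A, C

A diminished seventh is A–C–Eb–Gb. Second inversion puts the fifth (Eb) in the bass, with the remaining tones above: Eb, Gb, A, C.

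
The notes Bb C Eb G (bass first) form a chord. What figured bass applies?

The notes Bb, C, Eb, G stack in thirds as C–Eb–G–Bb — a C minor seventh chord. The bass Bb is the seventh, so this is third inversion: figured 4/2.

4/2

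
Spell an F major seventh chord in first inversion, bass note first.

A, C, E, F

The chord tones are F–A–C–E. With the third (A) lowest for first inversion: A, C, E, F.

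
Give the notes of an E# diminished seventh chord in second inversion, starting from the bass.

The chord tones are E#–G#–B–D. With the fifth (B) lowest for second inversion: B, D, E#, G#.

B, D, E#, G#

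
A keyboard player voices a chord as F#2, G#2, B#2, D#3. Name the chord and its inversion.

G# dominant seventh, third inversion

The pitch classes F#, G#, B#, D# arrange in thirds as G#–B#–D#–F#: a G# dominant seventh chord.
With the seventh (F#) in the bass, the chord is in third inversion (figured bass 4/2).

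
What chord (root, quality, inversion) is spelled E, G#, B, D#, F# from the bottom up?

The pitch classes E, G#, B, D#, F# arrange in thirds as E–G#–B–D#–F#: an E major ninth chord.
With the root (E) in the bass, the chord is in root position.

E major ninth, root position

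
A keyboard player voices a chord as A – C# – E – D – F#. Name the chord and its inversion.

Reducing to letter names: A, C#, E, D, F#. These stack in thirds as D–F#–A–C#–E — a D major ninth chord.
A is the fifth of D major ninth; fifth in the bass means second inversion.

D major ninth, second inversion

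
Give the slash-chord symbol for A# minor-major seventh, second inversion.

A#m(maj7)/E#

Second inversion of A# minor-major seventh has the fifth (E#) in the bass. As a slash chord: A#m(maj7)/E#.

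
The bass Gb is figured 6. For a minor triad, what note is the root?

Eb

The figures 6 mean the third of the chord is in the bass. If Gb is the third of a minor triad, the root is Eb (chord tones Eb–Gb–Bb).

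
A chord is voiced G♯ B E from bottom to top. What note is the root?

E

G#, B, E are the tones of an E major triad (E–G#–B), making E the root.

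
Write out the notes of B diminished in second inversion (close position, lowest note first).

F, B, D

Spelling B diminished: B–D–F. In second inversion the fifth is bass, giving F, B, D from the bottom.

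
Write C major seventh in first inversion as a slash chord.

First inversion of C major seventh has the third (E) in the bass. As a slash chord: Cmaj7/E.

Cmaj7/E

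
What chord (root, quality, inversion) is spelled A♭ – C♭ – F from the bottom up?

Reducing to letter names: Ab, Cb, F. These stack in thirds as F–Ab–Cb — an F diminished triad.
Ab is the third of F diminished; third in the bass means first inversion (figured bass 6).

F diminished, first inversion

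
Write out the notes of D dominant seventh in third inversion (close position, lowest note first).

Spelling D dominant seventh: D–F#–A–C. In third inversion the seventh is bass, giving C, D, F#, A from the bottom.

C, D, F#, A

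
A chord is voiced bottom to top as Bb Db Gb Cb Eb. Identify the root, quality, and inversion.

Reducing to letter names: Bb, Db, Gb, Cb, Eb. These stack in thirds as Cb–Eb–Gb–Bb–Db — a Cb major ninth chord.
Bb is the seventh of Cb major ninth; seventh in the bass means third inversion.

Cb major ninth, third inversion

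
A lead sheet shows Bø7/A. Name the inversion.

third inversion

Bø7/A means B half-diminished seventh with A in the bass. A is the seventh of B half-diminished seventh (B–D–F–A), so this is third inversion.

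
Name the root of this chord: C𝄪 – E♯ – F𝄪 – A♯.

F##

C##, E#, F##, A# are the tones of an F## minor seventh chord (F##–A#–C##–E#), making F## the root.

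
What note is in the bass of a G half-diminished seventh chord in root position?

G half-diminished seventh is G–Bb–Db–F. Root position places the root in the bass: G.

G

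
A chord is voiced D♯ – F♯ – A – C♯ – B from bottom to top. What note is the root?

The distinct letter names are D#, F#, A, C#, B. Arranged as a stack of thirds they read B–D#–F#–A–C#, so B is the root (a B dominant ninth chord).

B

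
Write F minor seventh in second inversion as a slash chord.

Second inversion of F minor seventh has the fifth (C) in the bass. As a slash chord: Fm7/C.

Fm7/C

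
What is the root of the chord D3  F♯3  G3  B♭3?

D, F#, G, Bb are the tones of a G minor-major seventh chord (G–Bb–D–F#), making G the root.

G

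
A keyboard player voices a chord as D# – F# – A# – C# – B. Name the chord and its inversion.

B major ninth, first inversion

The pitch classes D#, F#, A#, C#, B arrange in thirds as B–D#–F#–A#–C#: a B major ninth chord.
The lowest note is D#, the third of the chord, so this is first inversion.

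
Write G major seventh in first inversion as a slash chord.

First inversion of G major seventh has the third (B) in the bass. As a slash chord: Gmaj7/B.

Gmaj7/B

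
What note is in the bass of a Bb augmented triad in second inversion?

F#

The fifth of Bb augmented (Bb–D–F#) is F#; that is the bass in second inversion.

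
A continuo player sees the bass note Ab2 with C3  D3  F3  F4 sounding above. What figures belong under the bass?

The notes Ab, C, D, F stack in thirds as D–F–Ab–C — a D half-diminished seventh chord. The bass Ab is the fifth, so this is second inversion: figured 4/3.

4/3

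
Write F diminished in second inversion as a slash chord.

Fdim/Cb

Second inversion of F diminished has the fifth (Cb) in the bass. As a slash chord: Fdim/Cb.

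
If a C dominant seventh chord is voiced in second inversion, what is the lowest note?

G

In second inversion the fifth is lowest. For C dominant seventh (C–E–G–Bb) that is G.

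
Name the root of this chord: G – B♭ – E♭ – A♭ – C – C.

Reordering G, Bb, Eb, Ab, C into stacked thirds gives Ab–C–Eb–G–Bb; the bottom of that stack, Ab, is the root.

Ab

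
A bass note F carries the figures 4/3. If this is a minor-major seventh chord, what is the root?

The figures 4/3 mean the fifth of the chord is in the bass. If F is the fifth of a minor-major seventh chord, the root is Bb (chord tones Bb–Db–F–A).

Bb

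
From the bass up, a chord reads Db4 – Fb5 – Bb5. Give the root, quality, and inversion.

Bb diminished, first inversion

The distinct note names are Db, Fb, Bb. Stacked in thirds they read Bb–Db–Fb, which is a diminished triad on Bb.
With the third (Db) in the bass, the chord is in first inversion (figured bass 6).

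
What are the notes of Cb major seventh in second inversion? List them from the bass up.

Gb, Bb, Cb, Eb

Cb major seventh is Cb–Eb–Gb–Bb. Second inversion puts the fifth (Gb) in the bass, with the remaining tones above: Gb, Bb, Cb, Eb.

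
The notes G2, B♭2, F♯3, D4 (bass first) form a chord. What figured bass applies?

7

The notes G, Bb, F#, D stack in thirds as G–Bb–D–F# — a G minor-major seventh chord. The bass G is the root, so this is root position: figured 7.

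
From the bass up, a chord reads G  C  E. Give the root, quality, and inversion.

The pitch classes G, C, E arrange in thirds as C–E–G: a C major triad.
With the fifth (G) in the bass, the chord is in second inversion (figured bass 6/4).

C major, second inversion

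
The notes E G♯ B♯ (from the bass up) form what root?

E

Reordering E, G#, B# into stacked thirds gives E–G#–B#; the bottom of that stack, E, is the root.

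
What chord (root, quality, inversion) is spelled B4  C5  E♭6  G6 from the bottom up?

C minor-major seventh, third inversion

Reducing to letter names: B, C, Eb, G. These stack in thirds as C–Eb–G–B — a C minor-major seventh chord.
B is the seventh of C minor-major seventh; seventh in the bass means third inversion (figured bass 4/2).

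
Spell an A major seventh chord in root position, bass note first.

A, C#, E, G#

A major seventh is A–C#–E–G#. Root position puts the root (A) in the bass, with the remaining tones above: A, C#, E, G#.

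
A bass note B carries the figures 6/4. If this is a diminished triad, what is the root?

The figures 6/4 mean the fifth of the chord is in the bass. If B is the fifth of a diminished triad, the root is E# (chord tones E#–G#–B).

E#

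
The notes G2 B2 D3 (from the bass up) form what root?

G, B, D are the tones of a G major triad (G–B–D), making G the root.

G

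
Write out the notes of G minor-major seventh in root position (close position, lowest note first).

Spelling G minor-major seventh: G–Bb–D–F#. In root position the root is bass, giving G, Bb, D, F# from the bottom.

G, Bb, D, F#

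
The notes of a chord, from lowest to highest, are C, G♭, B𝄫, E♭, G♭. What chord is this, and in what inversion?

The distinct note names are C, Gb, Bbb, Eb. Stacked in thirds they read C–Eb–Gb–Bbb, which is a diminished seventh chord on C.
C is the root of C diminished seventh; root in the bass means root position (figured bass 7).

C diminished seventh, root position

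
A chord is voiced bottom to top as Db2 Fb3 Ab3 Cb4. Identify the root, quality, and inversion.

Reducing to letter names: Db, Fb, Ab, Cb. These stack in thirds as Db–Fb–Ab–Cb — a Db minor seventh chord.
With the root (Db) in the bass, the chord is in root position (figured bass 7).

Db minor seventh, root position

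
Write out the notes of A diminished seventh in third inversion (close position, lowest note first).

Spelling A diminished seventh: A–C–Eb–Gb. In third inversion the seventh is bass, giving Gb, A, C, Eb from the bottom.

Gb, A, C, Eb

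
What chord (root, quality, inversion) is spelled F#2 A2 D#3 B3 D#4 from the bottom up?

The pitch classes F#, A, D#, B arrange in thirds as B–D#–F#–A: a B dominant seventh chord.
The lowest note is F#, the fifth of the chord, so this is second inversion (figured bass 4/3).

B dominant seventh, second inversion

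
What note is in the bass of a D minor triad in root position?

D

The root of D minor (D–F–A) is D; that is the bass in root position.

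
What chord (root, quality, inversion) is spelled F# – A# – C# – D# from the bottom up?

The distinct note names are F#, A#, C#, D#. Stacked in thirds they read D#–F#–A#–C#, which is a minor seventh chord on D#.
The lowest note is F#, the third of the chord, so this is first inversion (figured bass 6/5).

D# minor seventh, first inversion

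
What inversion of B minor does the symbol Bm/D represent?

first inversion

Bm/D means B minor with D in the bass. D is the third of B minor (B–D–F#), so this is first inversion.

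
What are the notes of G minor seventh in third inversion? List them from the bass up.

G minor seventh is G–Bb–D–F. Third inversion puts the seventh (F) in the bass, with the remaining tones above: F, G, Bb, D.

F, G, Bb, D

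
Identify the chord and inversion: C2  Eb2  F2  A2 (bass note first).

The pitch classes C, Eb, F, A arrange in thirds as F–A–C–Eb: an F dominant seventh chord.
With the fifth (C) in the bass, the chord is in second inversion (figured bass 4/3).

F dominant seventh, second inversion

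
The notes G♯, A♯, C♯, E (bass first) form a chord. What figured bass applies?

4/2

The notes G#, A#, C#, E stack in thirds as A#–C#–E–G# — an A# half-diminished seventh chord. The bass G# is the seventh, so this is third inversion: figured 4/2.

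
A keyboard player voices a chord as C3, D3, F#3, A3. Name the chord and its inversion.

D dominant seventh, third inversion

The pitch classes C, D, F#, A arrange in thirds as D–F#–A–C: a D dominant seventh chord.
With the seventh (C) in the bass, the chord is in third inversion (figured bass 4/2).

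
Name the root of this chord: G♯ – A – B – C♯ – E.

The distinct letter names are G#, A, B, C#, E. Arranged as a stack of thirds they read A–C#–E–G#–B, so A is the root (an A major ninth chord).

A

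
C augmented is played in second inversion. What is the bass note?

G#

C augmented is C–E–G#. Second inversion places the fifth in the bass: G#.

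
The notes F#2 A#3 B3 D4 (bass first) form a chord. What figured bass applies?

The notes F#, A#, B, D stack in thirds as B–D–F#–A# — a B minor-major seventh chord. The bass F# is the fifth, so this is second inversion: figured 4/3.

4/3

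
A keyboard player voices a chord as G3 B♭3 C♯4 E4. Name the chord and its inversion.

C# diminished seventh, second inversion

The pitch classes G, Bb, C#, E arrange in thirds as C#–E–G–Bb: a C# diminished seventh chord.
With the fifth (G) in the bass, the chord is in second inversion (figured bass 4/3).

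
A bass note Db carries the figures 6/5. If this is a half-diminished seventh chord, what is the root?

The figures 6/5 mean the third of the chord is in the bass. If Db is the third of a half-diminished seventh chord, the root is Bb (chord tones Bb–Db–Fb–Ab).

Bb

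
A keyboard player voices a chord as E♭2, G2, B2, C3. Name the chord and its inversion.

The pitch classes Eb, G, B, C arrange in thirds as C–Eb–G–B: a C minor-major seventh chord.
With the third (Eb) in the bass, the chord is in first inversion (figured bass 6/5).

C minor-major seventh, first inversion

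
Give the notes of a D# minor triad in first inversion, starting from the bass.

D# minor is D#–F#–A#. First inversion puts the third (F#) in the bass, with the remaining tones above: F#, A#, D#.

F#, A#, D#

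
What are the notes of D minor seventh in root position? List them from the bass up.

D, F, A, C

Spelling D minor seventh: D–F–A–C. In root position the root is bass, giving D, F, A, C from the bottom.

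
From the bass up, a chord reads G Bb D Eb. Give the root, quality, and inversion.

Eb major seventh, first inversion

The distinct note names are G, Bb, D, Eb. Stacked in thirds they read Eb–G–Bb–D, which is a major seventh chord on Eb.
With the third (G) in the bass, the chord is in first inversion (figured bass 6/5).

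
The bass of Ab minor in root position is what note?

Ab

Ab minor is Ab–Cb–Eb. Root position places the root in the bass: Ab.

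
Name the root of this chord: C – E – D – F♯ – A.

D

The distinct letter names are C, E, D, F#, A. Arranged as a stack of thirds they read D–F#–A–C–E, so D is the root (a D dominant ninth chord).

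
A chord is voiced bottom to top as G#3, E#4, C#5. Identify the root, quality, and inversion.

The distinct note names are G#, E#, C#. Stacked in thirds they read C#–E#–G#, which is a major triad on C#.
The lowest note is G#, the fifth of the chord, so this is second inversion (figured bass 6/4).

C# major, second inversion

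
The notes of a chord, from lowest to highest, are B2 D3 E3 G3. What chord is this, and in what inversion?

Reducing to letter names: B, D, E, G. These stack in thirds as E–G–B–D — an E minor seventh chord.
With the fifth (B) in the bass, the chord is in second inversion (figured bass 4/3).

E minor seventh, second inversion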